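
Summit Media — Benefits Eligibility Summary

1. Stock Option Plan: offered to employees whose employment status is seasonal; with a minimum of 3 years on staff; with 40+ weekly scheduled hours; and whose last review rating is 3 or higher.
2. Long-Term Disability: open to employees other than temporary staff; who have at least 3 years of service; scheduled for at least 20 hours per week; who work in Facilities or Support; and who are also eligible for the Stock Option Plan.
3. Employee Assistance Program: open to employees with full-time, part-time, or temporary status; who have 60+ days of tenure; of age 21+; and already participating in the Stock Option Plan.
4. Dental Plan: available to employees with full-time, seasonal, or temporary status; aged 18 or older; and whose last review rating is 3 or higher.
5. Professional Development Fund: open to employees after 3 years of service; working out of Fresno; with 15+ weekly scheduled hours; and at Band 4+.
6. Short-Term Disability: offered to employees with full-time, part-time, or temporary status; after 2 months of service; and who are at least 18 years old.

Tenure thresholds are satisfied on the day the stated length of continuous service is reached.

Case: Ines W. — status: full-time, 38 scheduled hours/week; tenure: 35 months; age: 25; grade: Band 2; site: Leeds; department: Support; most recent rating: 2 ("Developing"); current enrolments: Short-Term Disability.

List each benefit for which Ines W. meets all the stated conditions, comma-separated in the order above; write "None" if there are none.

Stock Option Plan — status full-time ✗ (requires seasonal) → not eligible.
Long-Term Disability — status full-time ✓ (not excluded); service 35 months < 3 years (≈1095 days) ✗ → not eligible.
Employee Assistance Program — status full-time ✓; service 35 months ≥ 60 days ✓; age 25 ≥ 21 ✓; not enrolled in Stock Option Plan ✗ → not eligible.
Dental Plan — status full-time ✓; age 25 ≥ 18 ✓; rating 2 < 3 ✗ → not eligible.
Professional Development Fund — service 35 months < 3 years (≈1095 days) ✗ → not eligible.
Short-Term Disability — status full-time ✓; service 35 months ≥ 2 months ✓; age 25 ≥ 18 ✓ → eligible.

Short-Term Disability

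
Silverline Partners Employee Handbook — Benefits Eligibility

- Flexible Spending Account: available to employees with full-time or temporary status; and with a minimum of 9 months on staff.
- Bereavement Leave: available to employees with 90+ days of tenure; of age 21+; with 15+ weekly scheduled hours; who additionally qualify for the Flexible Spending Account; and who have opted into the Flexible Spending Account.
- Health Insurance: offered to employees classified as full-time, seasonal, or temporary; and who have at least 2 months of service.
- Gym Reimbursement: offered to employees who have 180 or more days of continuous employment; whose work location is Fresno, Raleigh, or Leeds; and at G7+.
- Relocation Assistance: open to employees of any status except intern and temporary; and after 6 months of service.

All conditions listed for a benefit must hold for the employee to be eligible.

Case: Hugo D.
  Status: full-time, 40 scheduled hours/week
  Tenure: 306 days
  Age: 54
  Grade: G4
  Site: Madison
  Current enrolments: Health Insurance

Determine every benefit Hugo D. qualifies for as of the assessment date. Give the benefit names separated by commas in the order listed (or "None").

Flexible Spending Account, Health Insurance, Relocation Assistance

Flexible Spending Account — status full-time ✓; service 306 days ≥ 9 months (≈270 days) ✓ → eligible.
Bereavement Leave — service 306 days ≥ 90 days ✓; age 54 ≥ 21 ✓; 40 hrs/wk ≥ 15 ✓; eligible for Flexible Spending Account ✓; not enrolled in Flexible Spending Account ✗ → not eligible.
Health Insurance — status full-time ✓; service 306 days ≥ 2 months (≈60 days) ✓ → eligible.
Gym Reimbursement — service 306 days ≥ 180 days ✓; site Madison ✗ (not Fresno, Raleigh, or Leeds) → not eligible.
Relocation Assistance — status full-time ✓ (not excluded); service 306 days ≥ 6 months (≈180 days) ✓ → eligible.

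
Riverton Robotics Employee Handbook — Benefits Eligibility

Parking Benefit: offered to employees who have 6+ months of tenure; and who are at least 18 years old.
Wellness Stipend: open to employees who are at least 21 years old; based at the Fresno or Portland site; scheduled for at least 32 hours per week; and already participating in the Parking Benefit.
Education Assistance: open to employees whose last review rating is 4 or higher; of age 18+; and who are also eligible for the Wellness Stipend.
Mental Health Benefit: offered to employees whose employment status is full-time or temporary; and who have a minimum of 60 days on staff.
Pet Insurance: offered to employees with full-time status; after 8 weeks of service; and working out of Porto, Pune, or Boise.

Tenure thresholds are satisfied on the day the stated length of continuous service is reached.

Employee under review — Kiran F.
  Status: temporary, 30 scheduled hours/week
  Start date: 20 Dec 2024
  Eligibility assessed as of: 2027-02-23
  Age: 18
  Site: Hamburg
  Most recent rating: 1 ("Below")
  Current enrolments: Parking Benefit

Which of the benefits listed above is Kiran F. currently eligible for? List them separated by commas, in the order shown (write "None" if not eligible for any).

Parking Benefit, Mental Health Benefit

Service from 20 Dec 2024 to 2027-02-23: 795 days.
Parking Benefit — service 795 days ≥ 6 months (≈180 days) ✓; age 18 ≥ 18 ✓ → eligible.
Wellness Stipend — age 18 < 21 ✗ → not eligible.
Education Assistance — rating 1 < 4 ✗ → not eligible.
Mental Health Benefit — status temporary ✓; service 795 days ≥ 60 days ✓ → eligible.
Pet Insurance — status temporary ✗ (requires full-time) → not eligible.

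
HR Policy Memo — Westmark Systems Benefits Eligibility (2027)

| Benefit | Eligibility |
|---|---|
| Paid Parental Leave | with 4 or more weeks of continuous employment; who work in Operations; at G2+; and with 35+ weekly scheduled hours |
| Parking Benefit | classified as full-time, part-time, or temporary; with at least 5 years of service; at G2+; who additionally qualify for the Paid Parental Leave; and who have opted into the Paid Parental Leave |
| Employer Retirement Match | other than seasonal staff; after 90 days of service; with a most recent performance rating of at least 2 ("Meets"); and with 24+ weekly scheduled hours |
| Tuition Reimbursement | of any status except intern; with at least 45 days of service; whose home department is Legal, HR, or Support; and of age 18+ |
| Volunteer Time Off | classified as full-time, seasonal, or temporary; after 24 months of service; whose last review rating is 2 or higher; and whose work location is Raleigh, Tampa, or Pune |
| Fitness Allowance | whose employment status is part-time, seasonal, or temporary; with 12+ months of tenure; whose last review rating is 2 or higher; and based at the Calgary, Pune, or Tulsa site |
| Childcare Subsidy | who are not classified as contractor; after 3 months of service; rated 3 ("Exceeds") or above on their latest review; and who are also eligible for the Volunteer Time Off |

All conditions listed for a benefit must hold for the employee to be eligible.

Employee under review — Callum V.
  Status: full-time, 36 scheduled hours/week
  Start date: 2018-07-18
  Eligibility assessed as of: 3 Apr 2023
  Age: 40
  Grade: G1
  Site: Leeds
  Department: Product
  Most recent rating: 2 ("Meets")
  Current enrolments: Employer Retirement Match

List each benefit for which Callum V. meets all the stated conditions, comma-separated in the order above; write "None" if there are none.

Employer Retirement Match

Service from 2018-07-18 to 3 Apr 2023: 1720 days.
Paid Parental Leave — service 1720 days ≥ 4 weeks (≈28 days) ✓; dept Product ✗ → not eligible.
Parking Benefit — status full-time ✓; service 1720 days < 5 years (≈1825 days) ✗ → not eligible.
Employer Retirement Match — status full-time ✓ (not excluded); service 1720 days ≥ 90 days ✓; rating 2 ≥ 2 ✓; 36 hrs/wk ≥ 24 ✓ → eligible.
Tuition Reimbursement — status full-time ✓ (not excluded); service 1720 days ≥ 45 days ✓; dept Product ✗ → not eligible.
Volunteer Time Off — status full-time ✓; service 1720 days ≥ 24 months (≈720 days) ✓; rating 2 ≥ 2 ✓; site Leeds ✗ (not Raleigh, Tampa, or Pune) → not eligible.
Fitness Allowance — status full-time ✗ (requires part-time, seasonal, or temporary) → not eligible.
Childcare Subsidy — status full-time ✓ (not excluded); service 1720 days ≥ 3 months (≈90 days) ✓; rating 2 < 3 ✗ → not eligible.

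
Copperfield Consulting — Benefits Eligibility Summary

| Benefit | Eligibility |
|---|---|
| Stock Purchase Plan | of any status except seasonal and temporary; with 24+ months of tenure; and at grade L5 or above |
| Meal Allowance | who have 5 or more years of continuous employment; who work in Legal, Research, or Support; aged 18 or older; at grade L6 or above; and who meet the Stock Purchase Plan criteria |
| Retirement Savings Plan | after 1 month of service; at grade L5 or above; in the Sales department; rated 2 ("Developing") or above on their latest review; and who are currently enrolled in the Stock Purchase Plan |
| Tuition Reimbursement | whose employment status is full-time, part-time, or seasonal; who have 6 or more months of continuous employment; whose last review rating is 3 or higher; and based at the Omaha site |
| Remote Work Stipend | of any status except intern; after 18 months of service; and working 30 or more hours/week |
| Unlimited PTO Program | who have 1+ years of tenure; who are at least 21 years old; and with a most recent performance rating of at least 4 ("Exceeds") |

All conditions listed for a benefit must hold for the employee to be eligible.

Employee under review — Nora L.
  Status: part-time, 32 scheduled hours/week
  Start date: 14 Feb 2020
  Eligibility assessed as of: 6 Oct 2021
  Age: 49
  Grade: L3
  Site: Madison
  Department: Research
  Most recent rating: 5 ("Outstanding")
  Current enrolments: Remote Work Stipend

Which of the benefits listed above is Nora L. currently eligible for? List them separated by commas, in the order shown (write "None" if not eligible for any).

Remote Work Stipend, Unlimited PTO Program

Service from 14 Feb 2020 to 6 Oct 2021: 600 days.
Stock Purchase Plan — status part-time ✓ (not excluded); service 600 days < 24 months (≈720 days) ✗ → not eligible.
Meal Allowance — service 600 days < 5 years (≈1825 days) ✗ → not eligible.
Retirement Savings Plan — service 600 days ≥ 1 month (≈30 days) ✓; grade L3 < L5 ✗ → not eligible.
Tuition Reimbursement — status part-time ✓; service 600 days ≥ 6 months (≈180 days) ✓; rating 5 ≥ 3 ✓; site Madison ✗ (not Omaha) → not eligible.
Remote Work Stipend — status part-time ✓ (not excluded); service 600 days ≥ 18 months (≈540 days) ✓; 32 hrs/wk ≥ 30 ✓ → eligible.
Unlimited PTO Program — service 600 days ≥ 1 year (≈365 days) ✓; age 49 ≥ 21 ✓; rating 5 ≥ 4 ✓ → eligible.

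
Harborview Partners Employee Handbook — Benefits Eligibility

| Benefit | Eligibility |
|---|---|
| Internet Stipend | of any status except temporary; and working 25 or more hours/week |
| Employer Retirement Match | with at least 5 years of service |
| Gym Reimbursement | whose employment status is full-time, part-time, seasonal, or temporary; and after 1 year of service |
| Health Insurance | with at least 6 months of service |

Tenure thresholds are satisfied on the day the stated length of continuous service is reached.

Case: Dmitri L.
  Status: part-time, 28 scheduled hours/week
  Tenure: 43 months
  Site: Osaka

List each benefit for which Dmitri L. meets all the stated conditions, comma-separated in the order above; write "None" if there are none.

Internet Stipend — status part-time ✓ (not excluded); 28 hrs/wk ≥ 25 ✓ → eligible.
Employer Retirement Match — service 43 months < 5 years (≈1825 days) ✗ → not eligible.
Gym Reimbursement — status part-time ✓; service 43 months ≥ 1 year (≈365 days) ✓ → eligible.
Health Insurance — service 43 months ≥ 6 months ✓ → eligible.

Internet Stipend, Gym Reimbursement, Health Insurance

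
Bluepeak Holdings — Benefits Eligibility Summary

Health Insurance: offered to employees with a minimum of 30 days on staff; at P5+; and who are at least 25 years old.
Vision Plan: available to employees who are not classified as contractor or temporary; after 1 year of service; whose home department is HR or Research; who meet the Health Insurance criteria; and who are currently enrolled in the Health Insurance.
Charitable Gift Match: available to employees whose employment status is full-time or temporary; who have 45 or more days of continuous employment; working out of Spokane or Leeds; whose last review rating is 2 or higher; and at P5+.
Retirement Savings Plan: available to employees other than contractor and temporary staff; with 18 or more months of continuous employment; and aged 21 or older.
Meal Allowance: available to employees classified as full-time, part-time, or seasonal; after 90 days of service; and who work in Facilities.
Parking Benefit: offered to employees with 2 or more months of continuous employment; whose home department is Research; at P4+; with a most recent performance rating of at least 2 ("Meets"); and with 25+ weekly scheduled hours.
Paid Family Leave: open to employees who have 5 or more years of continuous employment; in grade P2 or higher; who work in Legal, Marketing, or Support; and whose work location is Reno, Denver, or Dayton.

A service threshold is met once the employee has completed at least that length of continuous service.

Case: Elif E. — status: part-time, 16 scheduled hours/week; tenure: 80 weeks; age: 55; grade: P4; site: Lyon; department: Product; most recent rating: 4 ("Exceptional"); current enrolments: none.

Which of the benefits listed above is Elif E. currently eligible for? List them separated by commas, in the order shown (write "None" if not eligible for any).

Health Insurance — service 80 weeks ≥ 30 days ✓; grade P4 < P5 ✗ → not eligible.
Vision Plan — status part-time ✓ (not excluded); service 80 weeks ≥ 1 year (≈365 days) ✓; dept Product ✗ → not eligible.
Charitable Gift Match — status part-time ✗ (requires full-time or temporary) → not eligible.
Retirement Savings Plan — status part-time ✓ (not excluded); service 80 weeks ≥ 18 months (≈540 days) ✓; age 55 ≥ 21 ✓ → eligible.
Meal Allowance — status part-time ✓; service 80 weeks ≥ 90 days ✓; dept Product ✗ → not eligible.
Parking Benefit — service 80 weeks ≥ 2 months (≈60 days) ✓; dept Product ✗ → not eligible.
Paid Family Leave — service 80 weeks < 5 years (≈1825 days) ✗ → not eligible.

Retirement Savings Plan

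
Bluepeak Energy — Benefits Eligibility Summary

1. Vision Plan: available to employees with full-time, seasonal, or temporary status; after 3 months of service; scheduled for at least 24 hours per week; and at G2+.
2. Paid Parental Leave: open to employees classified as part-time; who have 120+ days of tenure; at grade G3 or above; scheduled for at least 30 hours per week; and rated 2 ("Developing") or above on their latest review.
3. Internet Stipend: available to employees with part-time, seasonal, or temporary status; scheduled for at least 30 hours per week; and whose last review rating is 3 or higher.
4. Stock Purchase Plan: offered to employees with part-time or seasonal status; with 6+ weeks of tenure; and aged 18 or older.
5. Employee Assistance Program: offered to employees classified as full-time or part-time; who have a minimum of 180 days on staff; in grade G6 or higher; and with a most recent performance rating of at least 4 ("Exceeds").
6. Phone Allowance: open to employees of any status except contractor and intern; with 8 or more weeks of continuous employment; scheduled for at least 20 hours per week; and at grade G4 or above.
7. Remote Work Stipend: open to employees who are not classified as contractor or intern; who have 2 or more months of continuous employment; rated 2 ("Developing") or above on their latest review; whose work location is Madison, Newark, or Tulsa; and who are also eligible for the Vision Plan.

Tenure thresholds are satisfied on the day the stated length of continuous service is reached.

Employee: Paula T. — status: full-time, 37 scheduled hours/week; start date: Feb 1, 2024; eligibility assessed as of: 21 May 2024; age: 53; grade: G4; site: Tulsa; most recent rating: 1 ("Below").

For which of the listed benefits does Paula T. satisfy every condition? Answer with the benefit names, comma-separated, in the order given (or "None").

Vision Plan, Phone Allowance

Service from Feb 1, 2024 to 21 May 2024: 110 days.
Vision Plan — status full-time ✓; service 110 days ≥ 3 months (≈90 days) ✓; 37 hrs/wk ≥ 24 ✓; grade G4 ≥ G2 ✓ → eligible.
Paid Parental Leave — status full-time ✗ (requires part-time) → not eligible.
Internet Stipend — status full-time ✗ (requires part-time, seasonal, or temporary) → not eligible.
Stock Purchase Plan — status full-time ✗ (requires part-time or seasonal) → not eligible.
Employee Assistance Program — status full-time ✓; service 110 days < 180 days ✗ → not eligible.
Phone Allowance — status full-time ✓ (not excluded); service 110 days ≥ 8 weeks (≈56 days) ✓; 37 hrs/wk ≥ 20 ✓; grade G4 ≥ G4 ✓ → eligible.
Remote Work Stipend — status full-time ✓ (not excluded); service 110 days ≥ 2 months (≈60 days) ✓; rating 1 < 2 ✗ → not eligible.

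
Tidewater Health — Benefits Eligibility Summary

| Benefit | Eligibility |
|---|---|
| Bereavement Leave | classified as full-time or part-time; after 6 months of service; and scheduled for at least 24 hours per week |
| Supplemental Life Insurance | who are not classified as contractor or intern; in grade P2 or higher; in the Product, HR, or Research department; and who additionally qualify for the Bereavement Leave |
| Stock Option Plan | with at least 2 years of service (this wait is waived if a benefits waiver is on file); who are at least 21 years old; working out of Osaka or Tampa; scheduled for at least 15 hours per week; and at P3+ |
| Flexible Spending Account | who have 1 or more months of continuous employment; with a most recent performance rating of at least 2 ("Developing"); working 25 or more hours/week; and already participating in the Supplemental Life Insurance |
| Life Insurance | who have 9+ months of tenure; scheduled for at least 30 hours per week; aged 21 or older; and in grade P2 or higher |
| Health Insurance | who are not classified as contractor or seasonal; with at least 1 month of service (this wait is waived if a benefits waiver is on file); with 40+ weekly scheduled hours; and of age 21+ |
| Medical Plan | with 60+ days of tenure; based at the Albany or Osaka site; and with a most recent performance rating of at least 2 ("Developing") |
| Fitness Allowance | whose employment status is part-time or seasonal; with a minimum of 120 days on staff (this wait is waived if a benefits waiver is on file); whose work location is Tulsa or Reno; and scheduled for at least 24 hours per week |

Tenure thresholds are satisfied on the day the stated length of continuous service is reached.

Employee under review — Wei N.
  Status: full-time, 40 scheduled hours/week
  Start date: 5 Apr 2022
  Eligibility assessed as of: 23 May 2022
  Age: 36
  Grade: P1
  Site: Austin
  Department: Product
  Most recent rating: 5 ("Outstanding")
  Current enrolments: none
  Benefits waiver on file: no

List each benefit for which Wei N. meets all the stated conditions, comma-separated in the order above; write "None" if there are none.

Service from 5 Apr 2022 to 23 May 2022: 48 days.
Bereavement Leave — status full-time ✓; service 48 days < 6 months (≈180 days) ✗ → not eligible.
Supplemental Life Insurance — status full-time ✓ (not excluded); grade P1 < P2 ✗ → not eligible.
Stock Option Plan — no waiver, service 48 days < 2 years (≈730 days) ✗ → not eligible.
Flexible Spending Account — service 48 days ≥ 1 month (≈30 days) ✓; rating 5 ≥ 2 ✓; 40 hrs/wk ≥ 25 ✓; not enrolled in Supplemental Life Insurance ✗ → not eligible.
Life Insurance — service 48 days < 9 months (≈270 days) ✗ → not eligible.
Health Insurance — status full-time ✓ (not excluded); no waiver, service 48 days ≥ 1 month (≈30 days) ✓; 40 hrs/wk ≥ 40 ✓; age 36 ≥ 21 ✓ → eligible.
Medical Plan — service 48 days < 60 days ✗ → not eligible.
Fitness Allowance — status full-time ✗ (requires part-time or seasonal) → not eligible.

Health Insurance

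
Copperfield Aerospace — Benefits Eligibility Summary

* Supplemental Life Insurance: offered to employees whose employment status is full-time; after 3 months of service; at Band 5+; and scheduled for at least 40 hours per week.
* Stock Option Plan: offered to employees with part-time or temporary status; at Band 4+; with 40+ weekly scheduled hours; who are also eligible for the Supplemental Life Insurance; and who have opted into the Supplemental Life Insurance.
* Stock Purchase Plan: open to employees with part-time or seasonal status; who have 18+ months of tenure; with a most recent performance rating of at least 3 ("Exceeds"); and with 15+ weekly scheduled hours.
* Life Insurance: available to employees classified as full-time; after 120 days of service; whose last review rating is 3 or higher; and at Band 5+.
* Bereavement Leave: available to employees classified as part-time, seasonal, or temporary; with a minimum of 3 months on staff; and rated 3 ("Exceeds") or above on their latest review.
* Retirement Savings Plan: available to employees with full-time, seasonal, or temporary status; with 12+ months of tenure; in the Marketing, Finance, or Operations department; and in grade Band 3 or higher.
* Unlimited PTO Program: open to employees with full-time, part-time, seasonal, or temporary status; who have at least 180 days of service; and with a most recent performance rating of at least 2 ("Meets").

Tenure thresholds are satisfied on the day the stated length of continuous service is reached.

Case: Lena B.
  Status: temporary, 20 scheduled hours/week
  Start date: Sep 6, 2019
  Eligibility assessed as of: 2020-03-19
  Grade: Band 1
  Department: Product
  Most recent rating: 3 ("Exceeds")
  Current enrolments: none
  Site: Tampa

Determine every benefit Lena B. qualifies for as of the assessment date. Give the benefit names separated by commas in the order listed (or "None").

Service from Sep 6, 2019 to 2020-03-19: 195 days.
Supplemental Life Insurance — status temporary ✗ (requires full-time) → not eligible.
Stock Option Plan — status temporary ✓; grade Band 1 < Band 4 ✗ → not eligible.
Stock Purchase Plan — status temporary ✗ (requires part-time or seasonal) → not eligible.
Life Insurance — status temporary ✗ (requires full-time) → not eligible.
Bereavement Leave — status temporary ✓; service 195 days ≥ 3 months (≈90 days) ✓; rating 3 ≥ 3 ✓ → eligible.
Retirement Savings Plan — status temporary ✓; service 195 days < 12 months (≈360 days) ✗ → not eligible.
Unlimited PTO Program — status temporary ✓; service 195 days ≥ 180 days ✓; rating 3 ≥ 2 ✓ → eligible.

Bereavement Leave, Unlimited PTO Program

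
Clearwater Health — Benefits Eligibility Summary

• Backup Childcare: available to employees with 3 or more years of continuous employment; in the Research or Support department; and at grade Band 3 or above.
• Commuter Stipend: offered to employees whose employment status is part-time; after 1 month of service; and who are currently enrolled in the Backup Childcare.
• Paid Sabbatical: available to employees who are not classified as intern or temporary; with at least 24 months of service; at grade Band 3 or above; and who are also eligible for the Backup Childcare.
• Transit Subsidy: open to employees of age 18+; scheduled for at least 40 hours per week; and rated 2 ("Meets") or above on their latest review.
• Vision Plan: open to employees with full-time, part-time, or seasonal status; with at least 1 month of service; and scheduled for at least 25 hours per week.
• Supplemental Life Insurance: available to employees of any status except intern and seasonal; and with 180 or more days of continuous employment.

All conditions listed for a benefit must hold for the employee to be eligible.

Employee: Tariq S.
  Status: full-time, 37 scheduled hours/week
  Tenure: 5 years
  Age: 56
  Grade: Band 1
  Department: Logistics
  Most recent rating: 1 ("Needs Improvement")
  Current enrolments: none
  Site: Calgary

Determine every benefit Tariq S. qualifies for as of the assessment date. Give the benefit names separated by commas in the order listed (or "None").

Vision Plan, Supplemental Life Insurance

Backup Childcare — service 5 years ≥ 3 years ✓; dept Logistics ✗ → not eligible.
Commuter Stipend — status full-time ✗ (requires part-time) → not eligible.
Paid Sabbatical — status full-time ✓ (not excluded); service 5 years ≥ 24 months (≈720 days) ✓; grade Band 1 < Band 3 ✗ → not eligible.
Transit Subsidy — age 56 ≥ 18 ✓; 37 hrs/wk < 40 ✗ → not eligible.
Vision Plan — status full-time ✓; service 5 years ≥ 1 month (≈30 days) ✓; 37 hrs/wk ≥ 25 ✓ → eligible.
Supplemental Life Insurance — status full-time ✓ (not excluded); service 5 years ≥ 180 days ✓ → eligible.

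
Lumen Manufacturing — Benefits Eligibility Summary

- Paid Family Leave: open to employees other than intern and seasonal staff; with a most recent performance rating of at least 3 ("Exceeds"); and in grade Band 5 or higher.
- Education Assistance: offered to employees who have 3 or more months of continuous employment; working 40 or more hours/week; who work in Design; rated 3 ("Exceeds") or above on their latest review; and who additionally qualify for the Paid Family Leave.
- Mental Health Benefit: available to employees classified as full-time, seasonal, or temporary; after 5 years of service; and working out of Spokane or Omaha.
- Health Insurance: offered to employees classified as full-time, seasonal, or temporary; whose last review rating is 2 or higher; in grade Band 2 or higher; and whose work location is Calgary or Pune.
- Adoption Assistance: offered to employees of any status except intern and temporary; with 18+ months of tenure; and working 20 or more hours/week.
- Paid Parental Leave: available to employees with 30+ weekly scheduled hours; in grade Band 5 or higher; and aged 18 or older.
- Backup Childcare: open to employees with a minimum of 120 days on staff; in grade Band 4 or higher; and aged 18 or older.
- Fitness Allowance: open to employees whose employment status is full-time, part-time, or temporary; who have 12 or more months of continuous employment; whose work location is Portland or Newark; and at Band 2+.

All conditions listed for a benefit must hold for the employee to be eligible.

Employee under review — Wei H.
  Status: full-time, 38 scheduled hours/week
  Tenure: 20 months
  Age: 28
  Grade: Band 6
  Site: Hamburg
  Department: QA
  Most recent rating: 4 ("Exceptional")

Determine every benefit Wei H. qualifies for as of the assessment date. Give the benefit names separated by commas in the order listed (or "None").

Paid Family Leave, Adoption Assistance, Paid Parental Leave, Backup Childcare

Paid Family Leave — status full-time ✓ (not excluded); rating 4 ≥ 3 ✓; grade Band 6 ≥ Band 5 ✓ → eligible.
Education Assistance — service 20 months ≥ 3 months ✓; 38 hrs/wk < 40 ✗ → not eligible.
Mental Health Benefit — status full-time ✓; service 20 months < 5 years (≈1825 days) ✗ → not eligible.
Health Insurance — status full-time ✓; rating 4 ≥ 2 ✓; grade Band 6 ≥ Band 2 ✓; site Hamburg ✗ (not Calgary or Pune) → not eligible.
Adoption Assistance — status full-time ✓ (not excluded); service 20 months ≥ 18 months ✓; 38 hrs/wk ≥ 20 ✓ → eligible.
Paid Parental Leave — 38 hrs/wk ≥ 30 ✓; grade Band 6 ≥ Band 5 ✓; age 28 ≥ 18 ✓ → eligible.
Backup Childcare — service 20 months ≥ 120 days ✓; grade Band 6 ≥ Band 4 ✓; age 28 ≥ 18 ✓ → eligible.
Fitness Allowance — status full-time ✓; service 20 months ≥ 12 months ✓; site Hamburg ✗ (not Portland or Newark) → not eligible.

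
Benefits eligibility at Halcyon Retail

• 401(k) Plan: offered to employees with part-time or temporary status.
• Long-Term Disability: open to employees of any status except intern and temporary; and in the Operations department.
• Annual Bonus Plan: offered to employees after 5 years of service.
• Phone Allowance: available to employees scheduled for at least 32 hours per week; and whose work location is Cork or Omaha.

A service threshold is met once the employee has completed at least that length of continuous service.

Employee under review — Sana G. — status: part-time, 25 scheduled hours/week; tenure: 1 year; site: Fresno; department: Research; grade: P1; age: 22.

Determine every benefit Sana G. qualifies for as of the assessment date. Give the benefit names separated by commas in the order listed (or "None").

401(k) Plan — status part-time ✓ → eligible.
Long-Term Disability — status part-time ✓ (not excluded); dept Research ✗ → not eligible.
Annual Bonus Plan — service 1 year < 5 years ✗ → not eligible.
Phone Allowance — 25 hrs/wk < 32 ✗ → not eligible.

401(k) Plan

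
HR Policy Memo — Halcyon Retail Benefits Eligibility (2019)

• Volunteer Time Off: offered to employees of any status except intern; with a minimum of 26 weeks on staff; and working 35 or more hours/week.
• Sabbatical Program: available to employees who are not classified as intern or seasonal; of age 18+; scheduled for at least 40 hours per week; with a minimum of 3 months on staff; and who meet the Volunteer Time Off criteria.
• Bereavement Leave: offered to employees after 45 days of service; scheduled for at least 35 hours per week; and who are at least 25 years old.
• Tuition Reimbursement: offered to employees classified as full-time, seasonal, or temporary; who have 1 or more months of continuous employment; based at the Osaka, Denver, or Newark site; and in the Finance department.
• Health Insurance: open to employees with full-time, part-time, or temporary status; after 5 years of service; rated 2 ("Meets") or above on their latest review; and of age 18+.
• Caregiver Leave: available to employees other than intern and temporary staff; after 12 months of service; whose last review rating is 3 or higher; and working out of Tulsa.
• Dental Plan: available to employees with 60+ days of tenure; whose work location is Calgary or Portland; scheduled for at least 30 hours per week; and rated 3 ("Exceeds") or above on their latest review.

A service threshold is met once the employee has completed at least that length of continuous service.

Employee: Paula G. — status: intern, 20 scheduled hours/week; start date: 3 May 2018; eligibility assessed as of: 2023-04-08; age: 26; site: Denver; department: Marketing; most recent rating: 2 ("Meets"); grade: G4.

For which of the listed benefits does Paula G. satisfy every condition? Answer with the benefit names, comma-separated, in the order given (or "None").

Service from 3 May 2018 to 2023-04-08: 1801 days.
Volunteer Time Off — status intern ✗ (excluded) → not eligible.
Sabbatical Program — status intern ✗ (excluded) → not eligible.
Bereavement Leave — service 1801 days ≥ 45 days ✓; 20 hrs/wk < 35 ✗ → not eligible.
Tuition Reimbursement — status intern ✗ (requires full-time, seasonal, or temporary) → not eligible.
Health Insurance — status intern ✗ (requires full-time, part-time, or temporary) → not eligible.
Caregiver Leave — status intern ✗ (excluded) → not eligible.
Dental Plan — service 1801 days ≥ 60 days ✓; site Denver ✗ (not Calgary or Portland) → not eligible.

None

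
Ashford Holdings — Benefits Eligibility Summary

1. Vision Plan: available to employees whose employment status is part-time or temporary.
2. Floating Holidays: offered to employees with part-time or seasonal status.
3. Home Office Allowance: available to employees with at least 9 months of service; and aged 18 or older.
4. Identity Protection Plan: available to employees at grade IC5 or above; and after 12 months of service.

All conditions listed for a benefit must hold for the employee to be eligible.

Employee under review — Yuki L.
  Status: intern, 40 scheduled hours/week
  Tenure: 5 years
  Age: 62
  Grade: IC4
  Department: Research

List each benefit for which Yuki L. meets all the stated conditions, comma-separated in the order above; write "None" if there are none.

Vision Plan — status intern ✗ (requires part-time or temporary) → not eligible.
Floating Holidays — status intern ✗ (requires part-time or seasonal) → not eligible.
Home Office Allowance — service 5 years ≥ 9 months (≈270 days) ✓; age 62 ≥ 18 ✓ → eligible.
Identity Protection Plan — grade IC4 < IC5 ✗ → not eligible.

Home Office Allowance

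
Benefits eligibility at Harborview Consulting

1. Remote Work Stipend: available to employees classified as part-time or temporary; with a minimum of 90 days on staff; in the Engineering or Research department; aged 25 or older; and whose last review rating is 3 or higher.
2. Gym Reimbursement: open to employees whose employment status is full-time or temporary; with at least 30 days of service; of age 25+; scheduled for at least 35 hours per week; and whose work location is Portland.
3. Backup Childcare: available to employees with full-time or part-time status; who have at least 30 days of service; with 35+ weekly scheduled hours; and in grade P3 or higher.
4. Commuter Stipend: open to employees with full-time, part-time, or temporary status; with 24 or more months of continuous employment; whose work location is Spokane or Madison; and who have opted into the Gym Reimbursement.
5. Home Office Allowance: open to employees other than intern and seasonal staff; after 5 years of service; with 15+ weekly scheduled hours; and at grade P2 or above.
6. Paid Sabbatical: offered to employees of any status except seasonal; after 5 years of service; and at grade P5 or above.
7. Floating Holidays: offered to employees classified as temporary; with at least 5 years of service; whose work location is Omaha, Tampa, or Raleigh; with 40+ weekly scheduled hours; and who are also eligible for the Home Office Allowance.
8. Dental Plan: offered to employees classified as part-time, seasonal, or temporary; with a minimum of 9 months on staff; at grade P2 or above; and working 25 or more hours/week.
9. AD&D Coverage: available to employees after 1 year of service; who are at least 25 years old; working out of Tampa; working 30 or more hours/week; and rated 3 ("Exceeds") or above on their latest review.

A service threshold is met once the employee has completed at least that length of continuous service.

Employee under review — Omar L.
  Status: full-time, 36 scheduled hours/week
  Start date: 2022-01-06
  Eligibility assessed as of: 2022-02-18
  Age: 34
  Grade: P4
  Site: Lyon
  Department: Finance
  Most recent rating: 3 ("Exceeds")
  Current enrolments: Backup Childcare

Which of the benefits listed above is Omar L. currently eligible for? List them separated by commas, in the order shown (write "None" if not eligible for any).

Service from 2022-01-06 to 2022-02-18: 43 days.
Remote Work Stipend — status full-time ✗ (requires part-time or temporary) → not eligible.
Gym Reimbursement — status full-time ✓; service 43 days ≥ 30 days ✓; age 34 ≥ 25 ✓; 36 hrs/wk ≥ 35 ✓; site Lyon ✗ (not Portland) → not eligible.
Backup Childcare — status full-time ✓; service 43 days ≥ 30 days ✓; 36 hrs/wk ≥ 35 ✓; grade P4 ≥ P3 ✓ → eligible.
Commuter Stipend — status full-time ✓; service 43 days < 24 months (≈720 days) ✗ → not eligible.
Home Office Allowance — status full-time ✓ (not excluded); service 43 days < 5 years (≈1825 days) ✗ → not eligible.
Paid Sabbatical — status full-time ✓ (not excluded); service 43 days < 5 years (≈1825 days) ✗ → not eligible.
Floating Holidays — status full-time ✗ (requires temporary) → not eligible.
Dental Plan — status full-time ✗ (requires part-time, seasonal, or temporary) → not eligible.
AD&D Coverage — service 43 days < 1 year (≈365 days) ✗ → not eligible.

Backup Childcare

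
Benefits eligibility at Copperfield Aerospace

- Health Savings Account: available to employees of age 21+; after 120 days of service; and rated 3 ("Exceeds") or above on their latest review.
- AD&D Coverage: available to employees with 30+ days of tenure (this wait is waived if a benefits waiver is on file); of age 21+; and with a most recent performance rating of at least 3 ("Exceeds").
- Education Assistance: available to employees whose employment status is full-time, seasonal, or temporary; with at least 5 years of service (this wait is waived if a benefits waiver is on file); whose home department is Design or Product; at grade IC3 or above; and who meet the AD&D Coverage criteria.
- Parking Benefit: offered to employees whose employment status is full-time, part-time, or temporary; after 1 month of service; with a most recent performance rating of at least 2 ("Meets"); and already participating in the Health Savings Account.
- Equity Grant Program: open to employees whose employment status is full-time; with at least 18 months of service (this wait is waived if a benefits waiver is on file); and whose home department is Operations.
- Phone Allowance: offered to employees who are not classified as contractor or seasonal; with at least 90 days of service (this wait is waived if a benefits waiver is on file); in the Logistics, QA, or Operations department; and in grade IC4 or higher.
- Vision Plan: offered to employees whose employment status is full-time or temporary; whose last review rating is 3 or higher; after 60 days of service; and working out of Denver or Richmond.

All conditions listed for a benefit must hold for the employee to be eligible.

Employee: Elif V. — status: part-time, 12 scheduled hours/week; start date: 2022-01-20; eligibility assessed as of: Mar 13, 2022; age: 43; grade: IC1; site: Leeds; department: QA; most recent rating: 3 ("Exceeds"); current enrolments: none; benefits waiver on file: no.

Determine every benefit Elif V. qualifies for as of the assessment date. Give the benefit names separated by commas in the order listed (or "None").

Service from 2022-01-20 to Mar 13, 2022: 52 days.
Health Savings Account — age 43 ≥ 21 ✓; service 52 days < 120 days ✗ → not eligible.
AD&D Coverage — no waiver, service 52 days ≥ 30 days ✓; age 43 ≥ 21 ✓; rating 3 ≥ 3 ✓ → eligible.
Education Assistance — status part-time ✗ (requires full-time, seasonal, or temporary) → not eligible.
Parking Benefit — status part-time ✓; service 52 days ≥ 1 month (≈30 days) ✓; rating 3 ≥ 2 ✓; not enrolled in Health Savings Account ✗ → not eligible.
Equity Grant Program — status part-time ✗ (requires full-time) → not eligible.
Phone Allowance — status part-time ✓ (not excluded); no waiver, service 52 days < 90 days ✗ → not eligible.
Vision Plan — status part-time ✗ (requires full-time or temporary) → not eligible.

AD&D Coverage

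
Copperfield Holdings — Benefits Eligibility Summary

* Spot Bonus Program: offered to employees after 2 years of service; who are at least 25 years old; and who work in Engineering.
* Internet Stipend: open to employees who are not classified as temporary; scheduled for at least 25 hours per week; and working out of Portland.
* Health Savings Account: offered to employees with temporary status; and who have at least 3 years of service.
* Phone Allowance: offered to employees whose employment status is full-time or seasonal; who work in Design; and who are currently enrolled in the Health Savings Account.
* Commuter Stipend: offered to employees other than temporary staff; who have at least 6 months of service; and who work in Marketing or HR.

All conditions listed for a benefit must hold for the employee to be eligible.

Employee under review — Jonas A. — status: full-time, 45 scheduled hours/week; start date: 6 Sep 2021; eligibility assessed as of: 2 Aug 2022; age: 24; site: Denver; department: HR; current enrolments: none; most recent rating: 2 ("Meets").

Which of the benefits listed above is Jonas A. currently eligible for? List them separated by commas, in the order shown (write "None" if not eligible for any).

Commuter Stipend

Service from 6 Sep 2021 to 2 Aug 2022: 330 days.
Spot Bonus Program — service 330 days < 2 years (≈730 days) ✗ → not eligible.
Internet Stipend — status full-time ✓ (not excluded); 45 hrs/wk ≥ 25 ✓; site Denver ✗ (not Portland) → not eligible.
Health Savings Account — status full-time ✗ (requires temporary) → not eligible.
Phone Allowance — status full-time ✓; dept HR ✗ → not eligible.
Commuter Stipend — status full-time ✓ (not excluded); service 330 days ≥ 6 months (≈180 days) ✓; dept HR ✓ → eligible.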